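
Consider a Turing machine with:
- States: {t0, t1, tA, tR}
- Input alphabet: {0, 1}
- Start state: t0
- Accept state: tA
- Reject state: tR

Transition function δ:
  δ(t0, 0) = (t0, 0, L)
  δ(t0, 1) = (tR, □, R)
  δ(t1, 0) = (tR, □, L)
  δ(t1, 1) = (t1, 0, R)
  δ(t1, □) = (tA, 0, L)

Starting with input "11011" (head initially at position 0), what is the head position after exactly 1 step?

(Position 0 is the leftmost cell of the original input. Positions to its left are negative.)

Execution trace (head position shown):
Step 0: [t0]11011  (head at position 0)
Step 1: move right → □[tR]1011  (head at position 1)

After 1 step, the head is at position 1.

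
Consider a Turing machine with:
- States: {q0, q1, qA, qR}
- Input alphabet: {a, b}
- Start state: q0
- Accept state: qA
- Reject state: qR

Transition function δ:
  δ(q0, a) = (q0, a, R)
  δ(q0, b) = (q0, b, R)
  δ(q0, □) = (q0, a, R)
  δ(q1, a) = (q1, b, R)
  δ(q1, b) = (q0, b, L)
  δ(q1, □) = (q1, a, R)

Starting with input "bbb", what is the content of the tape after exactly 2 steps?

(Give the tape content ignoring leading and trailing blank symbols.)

Execution trace:
Initial: [q0]bbb
Step 1: δ(q0, b) = (q0, b, R) → b[q0]bb
Step 2: δ(q0, b) = (q0, b, R) → bb[q0]b

After 2 steps, the tape (ignoring leading/trailing blanks) is: bbb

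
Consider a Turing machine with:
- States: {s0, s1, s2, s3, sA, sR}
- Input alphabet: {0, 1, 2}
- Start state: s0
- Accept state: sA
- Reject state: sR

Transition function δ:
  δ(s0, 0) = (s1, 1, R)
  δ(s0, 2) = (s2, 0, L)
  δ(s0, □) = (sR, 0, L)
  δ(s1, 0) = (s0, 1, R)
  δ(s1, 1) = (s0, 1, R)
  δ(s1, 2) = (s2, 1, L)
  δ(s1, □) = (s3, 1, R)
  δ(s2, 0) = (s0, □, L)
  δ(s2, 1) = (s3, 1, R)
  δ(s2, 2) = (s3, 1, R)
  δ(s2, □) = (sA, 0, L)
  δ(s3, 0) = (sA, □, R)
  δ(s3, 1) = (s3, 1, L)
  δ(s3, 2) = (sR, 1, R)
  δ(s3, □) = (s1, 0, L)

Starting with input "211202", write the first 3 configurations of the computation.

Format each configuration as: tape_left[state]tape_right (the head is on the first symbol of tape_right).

Transitions applied:
Step 1: δ(s0, 2) = (s2, 0, L)
Step 2: δ(s2, □) = (sA, 0, L)

The first 3 configurations are:
[s0]211202 ⊢ [s2]□011202 ⊢ [sA]□0011202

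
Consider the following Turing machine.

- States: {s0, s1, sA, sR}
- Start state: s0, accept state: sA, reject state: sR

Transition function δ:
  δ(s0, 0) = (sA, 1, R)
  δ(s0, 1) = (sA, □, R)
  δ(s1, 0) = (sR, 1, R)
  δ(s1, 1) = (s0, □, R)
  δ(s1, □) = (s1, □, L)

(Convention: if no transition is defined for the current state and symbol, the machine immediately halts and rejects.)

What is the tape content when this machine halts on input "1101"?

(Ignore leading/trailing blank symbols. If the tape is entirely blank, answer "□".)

Execution trace:
Initial: [s0]1101
Step 1: δ(s0, 1) = (sA, □, R) → □[sA]101

The machine reaches the accept state sA and halts.

Final tape (ignoring leading/trailing blanks): 101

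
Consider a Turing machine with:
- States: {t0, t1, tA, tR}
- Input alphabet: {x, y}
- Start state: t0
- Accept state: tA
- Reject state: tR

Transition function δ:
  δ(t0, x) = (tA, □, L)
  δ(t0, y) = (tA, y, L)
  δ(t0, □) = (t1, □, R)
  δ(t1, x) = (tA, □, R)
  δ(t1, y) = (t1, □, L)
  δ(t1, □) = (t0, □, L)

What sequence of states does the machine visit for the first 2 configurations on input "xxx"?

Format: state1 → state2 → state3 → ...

Execution trace:
Initial: [t0]xxx
Step 1: δ(t0, x) = (tA, □, L) → [tA]□□xx

The machine reaches the accept state tA and halts.

State sequence: t0 → tA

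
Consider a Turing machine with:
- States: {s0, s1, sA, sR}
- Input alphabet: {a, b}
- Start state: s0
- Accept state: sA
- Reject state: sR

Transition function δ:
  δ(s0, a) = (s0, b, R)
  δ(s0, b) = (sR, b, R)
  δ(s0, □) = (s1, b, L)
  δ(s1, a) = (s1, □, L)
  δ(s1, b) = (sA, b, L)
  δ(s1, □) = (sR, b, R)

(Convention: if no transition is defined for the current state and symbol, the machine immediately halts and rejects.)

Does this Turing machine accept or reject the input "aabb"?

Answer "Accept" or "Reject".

Execution trace:
Initial: [s0]aabb
Step 1: δ(s0, a) = (s0, b, R) → b[s0]abb
Step 2: δ(s0, a) = (s0, b, R) → bb[s0]bb
Step 3: δ(s0, b) = (sR, b, R) → bbb[sR]b

The machine reaches the reject state sR and halts.

Answer: Reject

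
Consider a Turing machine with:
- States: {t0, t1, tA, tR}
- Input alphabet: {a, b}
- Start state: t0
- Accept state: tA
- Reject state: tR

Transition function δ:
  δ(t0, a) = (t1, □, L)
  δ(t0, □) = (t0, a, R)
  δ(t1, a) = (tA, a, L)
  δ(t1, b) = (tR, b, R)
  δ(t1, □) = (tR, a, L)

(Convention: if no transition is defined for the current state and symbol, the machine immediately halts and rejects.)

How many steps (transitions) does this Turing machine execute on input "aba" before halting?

Execution trace:
Initial: [t0]aba
Step 1: δ(t0, a) = (t1, □, L) → [t1]□□ba
Step 2: δ(t1, □) = (tR, a, L) → [tR]□a□ba

The machine reaches the reject state tR and halts.

The machine executed 2 steps before halting.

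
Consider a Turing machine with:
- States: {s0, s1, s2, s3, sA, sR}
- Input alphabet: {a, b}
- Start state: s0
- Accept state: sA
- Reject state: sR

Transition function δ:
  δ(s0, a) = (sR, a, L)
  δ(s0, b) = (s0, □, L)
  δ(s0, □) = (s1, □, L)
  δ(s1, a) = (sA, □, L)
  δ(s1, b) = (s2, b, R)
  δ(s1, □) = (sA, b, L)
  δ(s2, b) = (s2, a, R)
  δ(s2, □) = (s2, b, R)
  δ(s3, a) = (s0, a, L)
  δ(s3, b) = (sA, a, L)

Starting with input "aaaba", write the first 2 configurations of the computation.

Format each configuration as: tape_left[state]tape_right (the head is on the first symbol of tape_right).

Transitions applied:
Step 1: δ(s0, a) = (sR, a, L)

The first 2 configurations are:
[s0]aaaba ⊢ [sR]□aaaba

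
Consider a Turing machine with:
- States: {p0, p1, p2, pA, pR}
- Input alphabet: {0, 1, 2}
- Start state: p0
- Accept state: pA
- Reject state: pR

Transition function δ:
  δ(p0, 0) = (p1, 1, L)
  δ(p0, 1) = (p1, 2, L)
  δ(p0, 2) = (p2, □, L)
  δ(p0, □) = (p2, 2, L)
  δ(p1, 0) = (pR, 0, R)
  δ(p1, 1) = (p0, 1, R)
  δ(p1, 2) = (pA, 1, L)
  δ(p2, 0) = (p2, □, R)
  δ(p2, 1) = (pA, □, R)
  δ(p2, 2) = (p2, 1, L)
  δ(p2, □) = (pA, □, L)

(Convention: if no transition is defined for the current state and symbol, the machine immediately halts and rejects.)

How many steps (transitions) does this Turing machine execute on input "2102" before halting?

Execution trace:
Initial: [p0]2102
Step 1: δ(p0, 2) = (p2, □, L) → [p2]□□102
Step 2: δ(p2, □) = (pA, □, L) → [pA]□□□102

The machine reaches the accept state pA and halts.

The machine executed 2 steps before halting.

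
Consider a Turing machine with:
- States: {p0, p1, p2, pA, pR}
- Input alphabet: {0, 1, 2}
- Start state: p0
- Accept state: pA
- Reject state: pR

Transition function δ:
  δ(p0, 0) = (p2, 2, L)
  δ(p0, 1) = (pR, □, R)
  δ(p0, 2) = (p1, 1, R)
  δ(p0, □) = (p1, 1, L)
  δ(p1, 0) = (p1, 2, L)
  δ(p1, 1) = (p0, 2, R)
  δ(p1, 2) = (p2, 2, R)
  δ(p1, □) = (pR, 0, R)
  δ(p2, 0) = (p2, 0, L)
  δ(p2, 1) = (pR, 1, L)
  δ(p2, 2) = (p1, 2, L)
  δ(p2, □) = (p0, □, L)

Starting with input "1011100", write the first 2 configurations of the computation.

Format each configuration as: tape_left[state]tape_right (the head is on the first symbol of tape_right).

Transitions applied:
Step 1: δ(p0, 1) = (pR, □, R)

The first 2 configurations are:
[p0]1011100 ⊢ □[pR]011100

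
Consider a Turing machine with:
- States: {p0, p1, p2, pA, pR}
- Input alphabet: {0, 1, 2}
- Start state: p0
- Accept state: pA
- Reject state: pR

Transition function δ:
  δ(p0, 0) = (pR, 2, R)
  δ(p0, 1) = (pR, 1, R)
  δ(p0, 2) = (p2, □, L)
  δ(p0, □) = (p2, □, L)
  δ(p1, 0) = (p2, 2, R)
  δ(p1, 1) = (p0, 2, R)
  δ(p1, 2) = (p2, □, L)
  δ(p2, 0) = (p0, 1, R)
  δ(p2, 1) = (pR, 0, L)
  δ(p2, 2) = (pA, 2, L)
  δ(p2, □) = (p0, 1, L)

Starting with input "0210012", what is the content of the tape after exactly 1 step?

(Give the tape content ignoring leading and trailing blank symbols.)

Execution trace:
Initial: [p0]0210012
Step 1: δ(p0, 0) = (pR, 2, R) → 2[pR]210012

The machine reaches the reject state pR and halts.

After 1 step, the tape (ignoring leading/trailing blanks) is: 2210012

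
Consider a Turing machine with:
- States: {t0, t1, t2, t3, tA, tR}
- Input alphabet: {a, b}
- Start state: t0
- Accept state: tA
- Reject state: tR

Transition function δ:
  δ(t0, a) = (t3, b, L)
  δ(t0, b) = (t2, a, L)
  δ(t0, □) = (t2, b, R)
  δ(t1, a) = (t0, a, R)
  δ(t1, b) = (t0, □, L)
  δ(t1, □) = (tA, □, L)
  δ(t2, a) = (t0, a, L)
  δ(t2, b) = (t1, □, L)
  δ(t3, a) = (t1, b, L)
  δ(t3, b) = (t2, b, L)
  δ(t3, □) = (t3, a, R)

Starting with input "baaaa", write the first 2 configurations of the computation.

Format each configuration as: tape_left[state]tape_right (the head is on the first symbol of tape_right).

Transitions applied:
Step 1: δ(t0, b) = (t2, a, L)

The first 2 configurations are:
[t0]baaaa ⊢ [t2]□aaaaa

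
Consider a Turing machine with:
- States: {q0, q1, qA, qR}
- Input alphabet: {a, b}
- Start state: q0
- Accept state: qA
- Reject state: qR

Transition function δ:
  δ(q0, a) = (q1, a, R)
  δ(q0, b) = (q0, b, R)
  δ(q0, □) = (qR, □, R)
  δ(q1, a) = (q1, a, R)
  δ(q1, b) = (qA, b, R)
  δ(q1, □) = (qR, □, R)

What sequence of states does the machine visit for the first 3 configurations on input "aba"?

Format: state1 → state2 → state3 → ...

Execution trace:
Initial: [q0]aba
Step 1: δ(q0, a) = (q1, a, R) → a[q1]ba
Step 2: δ(q1, b) = (qA, b, R) → ab[qA]a

The machine reaches the accept state qA and halts.

State sequence: q0 → q1 → qA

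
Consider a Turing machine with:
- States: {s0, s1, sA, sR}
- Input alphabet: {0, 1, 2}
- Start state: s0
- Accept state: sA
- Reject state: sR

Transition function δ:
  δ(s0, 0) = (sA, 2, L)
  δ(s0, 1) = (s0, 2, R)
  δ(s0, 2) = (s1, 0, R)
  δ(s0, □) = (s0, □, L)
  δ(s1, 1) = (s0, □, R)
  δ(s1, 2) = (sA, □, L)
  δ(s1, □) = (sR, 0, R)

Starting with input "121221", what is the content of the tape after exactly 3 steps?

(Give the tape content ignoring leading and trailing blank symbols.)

Execution trace:
Initial: [s0]121221
Step 1: δ(s0, 1) = (s0, 2, R) → 2[s0]21221
Step 2: δ(s0, 2) = (s1, 0, R) → 20[s1]1221
Step 3: δ(s1, 1) = (s0, □, R) → 20□[s0]221

After 3 steps, the tape (ignoring leading/trailing blanks) is: 20□221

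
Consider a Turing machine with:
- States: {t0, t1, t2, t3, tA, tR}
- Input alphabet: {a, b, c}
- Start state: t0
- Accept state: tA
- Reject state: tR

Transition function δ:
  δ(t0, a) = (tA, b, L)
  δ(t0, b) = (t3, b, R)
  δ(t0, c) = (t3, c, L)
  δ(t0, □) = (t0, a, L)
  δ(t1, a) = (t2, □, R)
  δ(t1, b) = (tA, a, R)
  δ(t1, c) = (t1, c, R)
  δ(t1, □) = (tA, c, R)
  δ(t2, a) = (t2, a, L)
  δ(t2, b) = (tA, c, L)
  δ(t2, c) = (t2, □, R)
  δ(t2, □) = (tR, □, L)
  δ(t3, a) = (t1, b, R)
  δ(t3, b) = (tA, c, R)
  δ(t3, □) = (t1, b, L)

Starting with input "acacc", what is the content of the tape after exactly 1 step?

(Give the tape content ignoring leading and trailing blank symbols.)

Execution trace:
Initial: [t0]acacc
Step 1: δ(t0, a) = (tA, b, L) → [tA]□bcacc

The machine reaches the accept state tA and halts.

After 1 step, the tape (ignoring leading/trailing blanks) is: bcacc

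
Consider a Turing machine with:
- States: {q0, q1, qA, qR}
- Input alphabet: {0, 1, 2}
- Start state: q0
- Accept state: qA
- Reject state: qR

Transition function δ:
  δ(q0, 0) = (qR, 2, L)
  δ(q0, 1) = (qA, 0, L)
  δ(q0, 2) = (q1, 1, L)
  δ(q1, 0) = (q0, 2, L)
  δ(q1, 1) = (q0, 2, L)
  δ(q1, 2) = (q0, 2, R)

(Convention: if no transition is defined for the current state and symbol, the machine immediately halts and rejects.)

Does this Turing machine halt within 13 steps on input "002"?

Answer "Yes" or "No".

Execution trace:
Initial: [q0]002
Step 1: δ(q0, 0) = (qR, 2, L) → [qR]□202

The machine reaches the reject state qR and halts.
The machine halted after 1 step (within the 13-step bound).

Answer: Yes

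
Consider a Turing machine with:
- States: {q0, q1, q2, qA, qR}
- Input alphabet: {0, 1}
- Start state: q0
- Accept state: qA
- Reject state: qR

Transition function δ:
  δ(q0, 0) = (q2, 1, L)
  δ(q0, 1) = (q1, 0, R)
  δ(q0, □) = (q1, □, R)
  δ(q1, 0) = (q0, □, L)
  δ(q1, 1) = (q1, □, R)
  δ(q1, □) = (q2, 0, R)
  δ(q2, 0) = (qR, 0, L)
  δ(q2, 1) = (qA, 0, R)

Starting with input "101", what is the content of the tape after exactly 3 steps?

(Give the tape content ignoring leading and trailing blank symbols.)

Execution trace:
Initial: [q0]101
Step 1: δ(q0, 1) = (q1, 0, R) → 0[q1]01
Step 2: δ(q1, 0) = (q0, □, L) → [q0]0□1
Step 3: δ(q0, 0) = (q2, 1, L) → [q2]□1□1

No transition is defined for δ(q2, □). By convention the machine halts and rejects.

After 3 steps, the tape (ignoring leading/trailing blanks) is: 1□1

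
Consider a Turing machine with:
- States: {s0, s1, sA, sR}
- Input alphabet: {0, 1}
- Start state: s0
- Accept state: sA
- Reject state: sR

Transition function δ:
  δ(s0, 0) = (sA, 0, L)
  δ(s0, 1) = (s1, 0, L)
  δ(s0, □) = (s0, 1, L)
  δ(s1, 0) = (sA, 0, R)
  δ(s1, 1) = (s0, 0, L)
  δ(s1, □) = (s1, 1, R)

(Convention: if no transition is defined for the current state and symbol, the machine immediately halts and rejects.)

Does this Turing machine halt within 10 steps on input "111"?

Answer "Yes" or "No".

Execution trace:
Initial: [s0]111
Step 1: δ(s0, 1) = (s1, 0, L) → [s1]□011
Step 2: δ(s1, □) = (s1, 1, R) → 1[s1]011
Step 3: δ(s1, 0) = (sA, 0, R) → 10[sA]11

The machine reaches the accept state sA and halts.
The machine halted after 3 steps (within the 10-step bound).

Answer: Yes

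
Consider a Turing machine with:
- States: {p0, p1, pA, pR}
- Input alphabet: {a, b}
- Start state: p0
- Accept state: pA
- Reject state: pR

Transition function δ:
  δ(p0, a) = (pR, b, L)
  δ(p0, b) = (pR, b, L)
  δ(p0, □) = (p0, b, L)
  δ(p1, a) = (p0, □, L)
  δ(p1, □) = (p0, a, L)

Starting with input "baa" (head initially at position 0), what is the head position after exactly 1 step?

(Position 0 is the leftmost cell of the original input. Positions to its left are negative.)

Execution trace (head position shown):
Step 0: [p0]baa  (head at position 0)
Step 1: move left → [pR]□baa  (head at position -1)

After 1 step, the head is at position -1.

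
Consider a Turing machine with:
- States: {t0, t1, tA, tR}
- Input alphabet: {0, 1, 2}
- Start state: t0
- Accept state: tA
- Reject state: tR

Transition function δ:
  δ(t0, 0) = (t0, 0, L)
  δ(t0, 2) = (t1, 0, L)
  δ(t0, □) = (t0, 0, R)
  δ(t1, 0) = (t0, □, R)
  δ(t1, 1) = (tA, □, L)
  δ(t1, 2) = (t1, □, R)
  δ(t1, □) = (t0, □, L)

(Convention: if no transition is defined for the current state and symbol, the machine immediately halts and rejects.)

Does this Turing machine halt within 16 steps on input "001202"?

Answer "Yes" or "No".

Execution trace:
Initial: [t0]001202
Step 1: δ(t0, 0) = (t0, 0, L) → [t0]□001202
Step 2: δ(t0, □) = (t0, 0, R) → 0[t0]001202
Step 3: δ(t0, 0) = (t0, 0, L) → [t0]0001202
Step 4: δ(t0, 0) = (t0, 0, L) → [t0]□0001202
Step 5: δ(t0, □) = (t0, 0, R) → 0[t0]0001202
Step 6: δ(t0, 0) = (t0, 0, L) → [t0]00001202
Step 7: δ(t0, 0) = (t0, 0, L) → [t0]□00001202
Step 8: δ(t0, □) = (t0, 0, R) → 0[t0]00001202
Step 9: δ(t0, 0) = (t0, 0, L) → [t0]000001202
Step 10: δ(t0, 0) = (t0, 0, L) → [t0]□000001202
Step 11: δ(t0, □) = (t0, 0, R) → 0[t0]000001202
Step 12: δ(t0, 0) = (t0, 0, L) → [t0]0000001202
Step 13: δ(t0, 0) = (t0, 0, L) → [t0]□0000001202
Step 14: δ(t0, □) = (t0, 0, R) → 0[t0]0000001202
Step 15: δ(t0, 0) = (t0, 0, L) → [t0]00000001202
Step 16: δ(t0, 0) = (t0, 0, L) → [t0]□00000001202

The machine has not reached a halting state after 16 steps.
The machine did not halt within the 16-step bound.

Answer: No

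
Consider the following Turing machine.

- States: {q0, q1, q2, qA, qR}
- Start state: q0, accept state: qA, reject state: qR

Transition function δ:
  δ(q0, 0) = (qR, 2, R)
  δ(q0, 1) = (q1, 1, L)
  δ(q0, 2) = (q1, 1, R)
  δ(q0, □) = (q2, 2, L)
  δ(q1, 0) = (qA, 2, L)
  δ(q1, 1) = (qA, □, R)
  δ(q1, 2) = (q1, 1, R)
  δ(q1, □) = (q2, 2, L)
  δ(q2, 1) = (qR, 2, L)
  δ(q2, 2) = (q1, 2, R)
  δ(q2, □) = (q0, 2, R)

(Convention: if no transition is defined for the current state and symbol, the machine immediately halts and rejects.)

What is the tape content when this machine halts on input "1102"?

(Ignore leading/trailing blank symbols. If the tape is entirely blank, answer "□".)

Execution trace:
Initial: [q0]1102
Step 1: δ(q0, 1) = (q1, 1, L) → [q1]□1102
Step 2: δ(q1, □) = (q2, 2, L) → [q2]□21102
Step 3: δ(q2, □) = (q0, 2, R) → 2[q0]21102
Step 4: δ(q0, 2) = (q1, 1, R) → 21[q1]1102
Step 5: δ(q1, 1) = (qA, □, R) → 21□[qA]102

The machine reaches the accept state qA and halts.

Final tape (ignoring leading/trailing blanks): 21□102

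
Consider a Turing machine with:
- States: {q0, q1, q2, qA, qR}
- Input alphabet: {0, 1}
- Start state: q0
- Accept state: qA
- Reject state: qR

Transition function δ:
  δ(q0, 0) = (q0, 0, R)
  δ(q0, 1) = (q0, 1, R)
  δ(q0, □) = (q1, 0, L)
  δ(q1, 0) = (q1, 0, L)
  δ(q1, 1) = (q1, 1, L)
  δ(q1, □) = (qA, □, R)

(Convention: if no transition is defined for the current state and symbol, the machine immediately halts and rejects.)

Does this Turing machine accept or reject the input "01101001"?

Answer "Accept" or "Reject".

Execution trace:
Initial: [q0]01101001
Step 1: δ(q0, 0) = (q0, 0, R) → 0[q0]1101001
Step 2: δ(q0, 1) = (q0, 1, R) → 01[q0]101001
Step 3: δ(q0, 1) = (q0, 1, R) → 011[q0]01001
Step 4: δ(q0, 0) = (q0, 0, R) → 0110[q0]1001
Step 5: δ(q0, 1) = (q0, 1, R) → 01101[q0]001
Step 6: δ(q0, 0) = (q0, 0, R) → 011010[q0]01
Step 7: δ(q0, 0) = (q0, 0, R) → 0110100[q0]1
Step 8: δ(q0, 1) = (q0, 1, R) → 01101001[q0]□
Step 9: δ(q0, □) = (q1, 0, L) → 0110100[q1]10
Step 10: δ(q1, 1) = (q1, 1, L) → 011010[q1]010
Step 11: δ(q1, 0) = (q1, 0, L) → 01101[q1]0010
Step 12: δ(q1, 0) = (q1, 0, L) → 0110[q1]10010
Step 13: δ(q1, 1) = (q1, 1, L) → 011[q1]010010
Step 14: δ(q1, 0) = (q1, 0, L) → 01[q1]1010010
Step 15: δ(q1, 1) = (q1, 1, L) → 0[q1]11010010
Step 16: δ(q1, 1) = (q1, 1, L) → [q1]011010010
Step 17: δ(q1, 0) = (q1, 0, L) → [q1]□011010010
Step 18: δ(q1, □) = (qA, □, R) → □[qA]011010010

The machine reaches the accept state qA and halts.

Answer: Accept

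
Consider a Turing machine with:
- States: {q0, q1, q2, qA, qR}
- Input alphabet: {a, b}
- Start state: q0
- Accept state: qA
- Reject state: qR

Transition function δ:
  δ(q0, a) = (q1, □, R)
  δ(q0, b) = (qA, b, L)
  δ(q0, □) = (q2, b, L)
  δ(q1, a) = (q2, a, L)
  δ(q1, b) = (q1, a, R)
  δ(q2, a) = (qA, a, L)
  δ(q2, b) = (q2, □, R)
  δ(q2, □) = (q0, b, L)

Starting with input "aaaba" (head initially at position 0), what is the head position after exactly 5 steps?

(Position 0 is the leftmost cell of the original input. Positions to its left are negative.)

Execution trace (head position shown):
Step 0: [q0]aaaba  (head at position 0)
Step 1: move right → □[q1]aaba  (head at position 1)
Step 2: move left → [q2]□aaba  (head at position 0)
Step 3: move left → [q0]□baaba  (head at position -1)
Step 4: move left → [q2]□bbaaba  (head at position -2)
Step 5: move left → [q0]□bbbaaba  (head at position -3)

After 5 steps, the head is at position -3.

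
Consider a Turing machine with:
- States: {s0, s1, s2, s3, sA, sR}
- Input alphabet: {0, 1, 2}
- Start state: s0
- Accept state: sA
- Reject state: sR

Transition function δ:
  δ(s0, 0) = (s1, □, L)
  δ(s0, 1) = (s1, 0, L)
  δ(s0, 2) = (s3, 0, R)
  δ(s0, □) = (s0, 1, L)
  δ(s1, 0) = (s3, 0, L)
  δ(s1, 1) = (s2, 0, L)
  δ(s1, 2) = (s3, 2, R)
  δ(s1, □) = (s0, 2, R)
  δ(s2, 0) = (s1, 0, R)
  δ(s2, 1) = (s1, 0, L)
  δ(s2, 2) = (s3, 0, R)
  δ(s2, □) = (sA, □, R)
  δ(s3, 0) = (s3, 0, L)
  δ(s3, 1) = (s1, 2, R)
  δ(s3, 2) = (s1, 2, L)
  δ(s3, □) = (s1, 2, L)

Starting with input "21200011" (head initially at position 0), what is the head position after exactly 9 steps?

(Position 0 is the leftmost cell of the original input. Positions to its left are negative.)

Execution trace (head position shown):
Step 0: [s0]21200011  (head at position 0)
Step 1: move right → 0[s3]1200011  (head at position 1)
Step 2: move right → 02[s1]200011  (head at position 2)
Step 3: move right → 022[s3]00011  (head at position 3)
Step 4: move left → 02[s3]200011  (head at position 2)
Step 5: move left → 0[s1]2200011  (head at position 1)
Step 6: move right → 02[s3]200011  (head at position 2)
Step 7: move left → 0[s1]2200011  (head at position 1)
Step 8: move right → 02[s3]200011  (head at position 2)
Step 9: move left → 0[s1]2200011  (head at position 1)

After 9 steps, the head is at position 1.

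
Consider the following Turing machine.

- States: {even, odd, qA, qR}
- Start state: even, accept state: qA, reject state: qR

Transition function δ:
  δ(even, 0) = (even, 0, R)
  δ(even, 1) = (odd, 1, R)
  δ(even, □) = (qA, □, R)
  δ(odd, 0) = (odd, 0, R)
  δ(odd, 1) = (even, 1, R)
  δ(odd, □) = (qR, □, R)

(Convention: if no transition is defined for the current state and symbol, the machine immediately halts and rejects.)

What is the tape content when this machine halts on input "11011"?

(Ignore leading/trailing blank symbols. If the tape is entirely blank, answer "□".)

Execution trace:
Initial: [even]11011
Step 1: δ(even, 1) = (odd, 1, R) → 1[odd]1011
Step 2: δ(odd, 1) = (even, 1, R) → 11[even]011
Step 3: δ(even, 0) = (even, 0, R) → 110[even]11
Step 4: δ(even, 1) = (odd, 1, R) → 1101[odd]1
Step 5: δ(odd, 1) = (even, 1, R) → 11011[even]□
Step 6: δ(even, □) = (qA, □, R) → 11011□[qA]□

The machine reaches the accept state qA and halts.

Final tape (ignoring leading/trailing blanks): 11011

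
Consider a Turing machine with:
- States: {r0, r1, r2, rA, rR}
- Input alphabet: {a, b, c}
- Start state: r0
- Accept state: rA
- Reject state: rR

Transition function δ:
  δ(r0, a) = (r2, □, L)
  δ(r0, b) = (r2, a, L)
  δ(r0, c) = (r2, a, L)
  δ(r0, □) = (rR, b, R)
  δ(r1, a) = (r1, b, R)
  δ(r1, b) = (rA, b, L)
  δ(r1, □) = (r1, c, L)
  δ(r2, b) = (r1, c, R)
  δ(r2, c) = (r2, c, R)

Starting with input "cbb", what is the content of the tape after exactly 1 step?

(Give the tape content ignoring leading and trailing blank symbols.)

Execution trace:
Initial: [r0]cbb
Step 1: δ(r0, c) = (r2, a, L) → [r2]□abb

No transition is defined for δ(r2, □). By convention the machine halts and rejects.

After 1 step, the tape (ignoring leading/trailing blanks) is: abb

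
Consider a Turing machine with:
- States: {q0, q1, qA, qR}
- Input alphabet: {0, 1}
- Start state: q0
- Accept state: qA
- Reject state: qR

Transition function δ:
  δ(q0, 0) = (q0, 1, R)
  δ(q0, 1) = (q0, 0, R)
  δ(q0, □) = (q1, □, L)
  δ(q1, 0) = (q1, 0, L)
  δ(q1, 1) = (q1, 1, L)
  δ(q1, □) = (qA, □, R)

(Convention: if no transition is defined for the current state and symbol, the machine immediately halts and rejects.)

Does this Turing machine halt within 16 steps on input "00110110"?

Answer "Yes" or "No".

Execution trace:
Initial: [q0]00110110
Step 1: δ(q0, 0) = (q0, 1, R) → 1[q0]0110110
Step 2: δ(q0, 0) = (q0, 1, R) → 11[q0]110110
Step 3: δ(q0, 1) = (q0, 0, R) → 110[q0]10110
Step 4: δ(q0, 1) = (q0, 0, R) → 1100[q0]0110
Step 5: δ(q0, 0) = (q0, 1, R) → 11001[q0]110
Step 6: δ(q0, 1) = (q0, 0, R) → 110010[q0]10
Step 7: δ(q0, 1) = (q0, 0, R) → 1100100[q0]0
Step 8: δ(q0, 0) = (q0, 1, R) → 11001001[q0]□
Step 9: δ(q0, □) = (q1, □, L) → 1100100[q1]1□
Step 10: δ(q1, 1) = (q1, 1, L) → 110010[q1]01□
Step 11: δ(q1, 0) = (q1, 0, L) → 11001[q1]001□
Step 12: δ(q1, 0) = (q1, 0, L) → 1100[q1]1001□
Step 13: δ(q1, 1) = (q1, 1, L) → 110[q1]01001□
Step 14: δ(q1, 0) = (q1, 0, L) → 11[q1]001001□
Step 15: δ(q1, 0) = (q1, 0, L) → 1[q1]1001001□
Step 16: δ(q1, 1) = (q1, 1, L) → [q1]11001001□

The machine has not reached a halting state after 16 steps.
The machine did not halt within the 16-step bound.

Answer: No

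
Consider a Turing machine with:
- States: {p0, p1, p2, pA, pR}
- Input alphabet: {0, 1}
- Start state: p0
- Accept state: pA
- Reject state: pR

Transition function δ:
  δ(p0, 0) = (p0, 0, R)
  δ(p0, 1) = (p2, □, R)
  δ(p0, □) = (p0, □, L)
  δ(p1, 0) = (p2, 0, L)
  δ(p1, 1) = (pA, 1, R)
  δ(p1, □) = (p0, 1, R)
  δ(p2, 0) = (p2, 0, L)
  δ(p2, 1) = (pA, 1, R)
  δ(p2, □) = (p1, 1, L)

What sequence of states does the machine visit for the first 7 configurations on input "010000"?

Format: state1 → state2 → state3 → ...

Execution trace:
Initial: [p0]010000
Step 1: δ(p0, 0) = (p0, 0, R) → 0[p0]10000
Step 2: δ(p0, 1) = (p2, □, R) → 0□[p2]0000
Step 3: δ(p2, 0) = (p2, 0, L) → 0[p2]□0000
Step 4: δ(p2, □) = (p1, 1, L) → [p1]010000
Step 5: δ(p1, 0) = (p2, 0, L) → [p2]□010000
Step 6: δ(p2, □) = (p1, 1, L) → [p1]□1010000

State sequence: p0 → p0 → p2 → p2 → p1 → p2 → p1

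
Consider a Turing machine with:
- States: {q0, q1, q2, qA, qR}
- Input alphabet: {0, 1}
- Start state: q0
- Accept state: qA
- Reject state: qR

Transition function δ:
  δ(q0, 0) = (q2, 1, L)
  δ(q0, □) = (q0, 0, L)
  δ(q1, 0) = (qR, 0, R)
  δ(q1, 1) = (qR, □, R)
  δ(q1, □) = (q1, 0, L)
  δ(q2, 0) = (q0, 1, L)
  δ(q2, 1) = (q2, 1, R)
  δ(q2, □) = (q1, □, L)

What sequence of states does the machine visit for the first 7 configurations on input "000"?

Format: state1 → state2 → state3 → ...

Execution trace:
Initial: [q0]000
Step 1: δ(q0, 0) = (q2, 1, L) → [q2]□100
Step 2: δ(q2, □) = (q1, □, L) → [q1]□□100
Step 3: δ(q1, □) = (q1, 0, L) → [q1]□0□100
Step 4: δ(q1, □) = (q1, 0, L) → [q1]□00□100
Step 5: δ(q1, □) = (q1, 0, L) → [q1]□000□100
Step 6: δ(q1, □) = (q1, 0, L) → [q1]□0000□100

State sequence: q0 → q2 → q1 → q1 → q1 → q1 → q1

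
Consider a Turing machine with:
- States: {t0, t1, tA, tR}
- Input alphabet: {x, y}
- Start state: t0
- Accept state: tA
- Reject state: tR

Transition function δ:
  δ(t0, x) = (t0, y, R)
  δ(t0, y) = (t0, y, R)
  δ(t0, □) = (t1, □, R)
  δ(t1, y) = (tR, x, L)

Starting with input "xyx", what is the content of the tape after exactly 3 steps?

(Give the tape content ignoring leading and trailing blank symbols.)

Execution trace:
Initial: [t0]xyx
Step 1: δ(t0, x) = (t0, y, R) → y[t0]yx
Step 2: δ(t0, y) = (t0, y, R) → yy[t0]x
Step 3: δ(t0, x) = (t0, y, R) → yyy[t0]□

After 3 steps, the tape (ignoring leading/trailing blanks) is: yyy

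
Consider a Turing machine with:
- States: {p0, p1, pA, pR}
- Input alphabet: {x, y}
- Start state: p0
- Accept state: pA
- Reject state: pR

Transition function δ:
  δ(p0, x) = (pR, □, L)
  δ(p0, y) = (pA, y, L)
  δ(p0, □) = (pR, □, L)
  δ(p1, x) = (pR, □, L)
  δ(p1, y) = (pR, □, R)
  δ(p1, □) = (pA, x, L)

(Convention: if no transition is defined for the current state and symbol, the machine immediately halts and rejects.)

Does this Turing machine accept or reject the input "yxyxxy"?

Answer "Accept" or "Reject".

Execution trace:
Initial: [p0]yxyxxy
Step 1: δ(p0, y) = (pA, y, L) → [pA]□yxyxxy

The machine reaches the accept state pA and halts.

Answer: Accept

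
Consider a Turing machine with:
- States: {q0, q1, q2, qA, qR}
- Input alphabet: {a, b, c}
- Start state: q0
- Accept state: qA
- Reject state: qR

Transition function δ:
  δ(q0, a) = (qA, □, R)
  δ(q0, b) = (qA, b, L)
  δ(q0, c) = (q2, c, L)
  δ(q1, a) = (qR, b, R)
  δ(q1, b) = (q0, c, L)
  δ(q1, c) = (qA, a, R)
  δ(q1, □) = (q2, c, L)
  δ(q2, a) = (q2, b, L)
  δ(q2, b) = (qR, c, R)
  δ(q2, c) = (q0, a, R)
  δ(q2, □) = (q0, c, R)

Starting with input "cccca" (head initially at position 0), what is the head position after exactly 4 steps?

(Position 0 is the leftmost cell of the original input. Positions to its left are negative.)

Execution trace (head position shown):
Step 0: [q0]cccca  (head at position 0)
Step 1: move left → [q2]□cccca  (head at position -1)
Step 2: move right → c[q0]cccca  (head at position 0)
Step 3: move left → [q2]ccccca  (head at position -1)
Step 4: move right → a[q0]cccca  (head at position 0)

After 4 steps, the head is at position 0.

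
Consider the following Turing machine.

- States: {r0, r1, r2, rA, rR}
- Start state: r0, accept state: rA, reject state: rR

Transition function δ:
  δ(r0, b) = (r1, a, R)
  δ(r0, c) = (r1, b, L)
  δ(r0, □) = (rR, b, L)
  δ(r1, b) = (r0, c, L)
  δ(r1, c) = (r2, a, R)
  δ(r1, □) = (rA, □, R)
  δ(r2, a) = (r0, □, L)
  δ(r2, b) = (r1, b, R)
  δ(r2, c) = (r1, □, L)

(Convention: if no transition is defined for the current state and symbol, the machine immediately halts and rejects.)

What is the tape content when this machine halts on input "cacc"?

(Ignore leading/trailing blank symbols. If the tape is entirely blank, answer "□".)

Execution trace:
Initial: [r0]cacc
Step 1: δ(r0, c) = (r1, b, L) → [r1]□bacc
Step 2: δ(r1, □) = (rA, □, R) → □[rA]bacc

The machine reaches the accept state rA and halts.

Final tape (ignoring leading/trailing blanks): bacc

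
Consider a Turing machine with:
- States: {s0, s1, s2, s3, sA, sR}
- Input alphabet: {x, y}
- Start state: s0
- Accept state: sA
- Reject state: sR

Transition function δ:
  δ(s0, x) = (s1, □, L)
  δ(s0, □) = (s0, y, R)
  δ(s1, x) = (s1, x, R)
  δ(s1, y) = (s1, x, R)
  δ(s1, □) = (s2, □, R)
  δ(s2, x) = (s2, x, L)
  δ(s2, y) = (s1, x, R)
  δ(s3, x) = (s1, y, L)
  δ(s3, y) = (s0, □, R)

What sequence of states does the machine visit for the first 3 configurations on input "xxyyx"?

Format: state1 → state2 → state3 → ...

Execution trace:
Initial: [s0]xxyyx
Step 1: δ(s0, x) = (s1, □, L) → [s1]□□xyyx
Step 2: δ(s1, □) = (s2, □, R) → □[s2]□xyyx

No transition is defined for δ(s2, □). By convention the machine halts and rejects.

State sequence: s0 → s1 → s2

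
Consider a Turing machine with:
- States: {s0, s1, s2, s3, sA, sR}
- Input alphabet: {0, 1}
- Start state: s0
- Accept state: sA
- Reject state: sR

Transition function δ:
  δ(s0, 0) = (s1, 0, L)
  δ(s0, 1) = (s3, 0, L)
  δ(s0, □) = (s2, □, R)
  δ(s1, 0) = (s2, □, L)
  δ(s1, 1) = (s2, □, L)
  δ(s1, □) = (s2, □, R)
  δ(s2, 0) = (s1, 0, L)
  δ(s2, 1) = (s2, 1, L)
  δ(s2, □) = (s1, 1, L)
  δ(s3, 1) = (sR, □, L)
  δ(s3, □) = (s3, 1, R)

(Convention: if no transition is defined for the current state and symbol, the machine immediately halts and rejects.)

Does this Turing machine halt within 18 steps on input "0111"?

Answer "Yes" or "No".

Execution trace:
Initial: [s0]0111
Step 1: δ(s0, 0) = (s1, 0, L) → [s1]□0111
Step 2: δ(s1, □) = (s2, □, R) → □[s2]0111
Step 3: δ(s2, 0) = (s1, 0, L) → [s1]□0111
Step 4: δ(s1, □) = (s2, □, R) → □[s2]0111
Step 5: δ(s2, 0) = (s1, 0, L) → [s1]□0111
Step 6: δ(s1, □) = (s2, □, R) → □[s2]0111
Step 7: δ(s2, 0) = (s1, 0, L) → [s1]□0111
Step 8: δ(s1, □) = (s2, □, R) → □[s2]0111
Step 9: δ(s2, 0) = (s1, 0, L) → [s1]□0111
Step 10: δ(s1, □) = (s2, □, R) → □[s2]0111
Step 11: δ(s2, 0) = (s1, 0, L) → [s1]□0111
Step 12: δ(s1, □) = (s2, □, R) → □[s2]0111
Step 13: δ(s2, 0) = (s1, 0, L) → [s1]□0111
Step 14: δ(s1, □) = (s2, □, R) → □[s2]0111
Step 15: δ(s2, 0) = (s1, 0, L) → [s1]□0111
Step 16: δ(s1, □) = (s2, □, R) → □[s2]0111
Step 17: δ(s2, 0) = (s1, 0, L) → [s1]□0111
Step 18: δ(s1, □) = (s2, □, R) → □[s2]0111

The machine has not reached a halting state after 18 steps.
The machine did not halt within the 18-step bound.

Answer: No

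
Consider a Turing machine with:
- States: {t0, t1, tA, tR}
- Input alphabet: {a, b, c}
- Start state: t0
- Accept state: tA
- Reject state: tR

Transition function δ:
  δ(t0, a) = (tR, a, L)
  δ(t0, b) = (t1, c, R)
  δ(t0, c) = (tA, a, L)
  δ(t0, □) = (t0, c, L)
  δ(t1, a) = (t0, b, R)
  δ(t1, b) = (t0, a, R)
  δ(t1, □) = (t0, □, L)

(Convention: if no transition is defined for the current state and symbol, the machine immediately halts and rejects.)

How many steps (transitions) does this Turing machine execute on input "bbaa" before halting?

Execution trace:
Initial: [t0]bbaa
Step 1: δ(t0, b) = (t1, c, R) → c[t1]baa
Step 2: δ(t1, b) = (t0, a, R) → ca[t0]aa
Step 3: δ(t0, a) = (tR, a, L) → c[tR]aaa

The machine reaches the reject state tR and halts.

The machine executed 3 steps before halting.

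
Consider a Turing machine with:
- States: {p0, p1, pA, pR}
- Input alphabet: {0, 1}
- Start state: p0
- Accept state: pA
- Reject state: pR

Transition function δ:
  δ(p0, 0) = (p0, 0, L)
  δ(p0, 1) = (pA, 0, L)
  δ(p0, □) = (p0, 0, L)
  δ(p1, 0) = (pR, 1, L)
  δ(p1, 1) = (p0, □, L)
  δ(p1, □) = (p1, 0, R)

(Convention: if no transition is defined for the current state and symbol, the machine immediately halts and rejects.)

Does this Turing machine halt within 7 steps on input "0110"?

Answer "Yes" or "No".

Execution trace:
Initial: [p0]0110
Step 1: δ(p0, 0) = (p0, 0, L) → [p0]□0110
Step 2: δ(p0, □) = (p0, 0, L) → [p0]□00110
Step 3: δ(p0, □) = (p0, 0, L) → [p0]□000110
Step 4: δ(p0, □) = (p0, 0, L) → [p0]□0000110
Step 5: δ(p0, □) = (p0, 0, L) → [p0]□00000110
Step 6: δ(p0, □) = (p0, 0, L) → [p0]□000000110
Step 7: δ(p0, □) = (p0, 0, L) → [p0]□0000000110

The machine has not reached a halting state after 7 steps.
The machine did not halt within the 7-step bound.

Answer: No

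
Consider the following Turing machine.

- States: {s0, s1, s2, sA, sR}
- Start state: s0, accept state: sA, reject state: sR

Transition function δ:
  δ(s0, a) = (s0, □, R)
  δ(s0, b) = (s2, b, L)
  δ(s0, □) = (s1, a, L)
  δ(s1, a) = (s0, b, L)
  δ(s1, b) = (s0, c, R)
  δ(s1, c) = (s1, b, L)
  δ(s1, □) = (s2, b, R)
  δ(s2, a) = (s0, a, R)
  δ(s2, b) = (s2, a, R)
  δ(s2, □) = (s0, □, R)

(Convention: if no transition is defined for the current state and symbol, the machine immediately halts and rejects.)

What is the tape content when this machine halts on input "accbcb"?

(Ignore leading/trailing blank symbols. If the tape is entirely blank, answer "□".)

Execution trace:
Initial: [s0]accbcb
Step 1: δ(s0, a) = (s0, □, R) → □[s0]ccbcb

No transition is defined for δ(s0, c). By convention the machine halts and rejects.

Final tape (ignoring leading/trailing blanks): ccbcb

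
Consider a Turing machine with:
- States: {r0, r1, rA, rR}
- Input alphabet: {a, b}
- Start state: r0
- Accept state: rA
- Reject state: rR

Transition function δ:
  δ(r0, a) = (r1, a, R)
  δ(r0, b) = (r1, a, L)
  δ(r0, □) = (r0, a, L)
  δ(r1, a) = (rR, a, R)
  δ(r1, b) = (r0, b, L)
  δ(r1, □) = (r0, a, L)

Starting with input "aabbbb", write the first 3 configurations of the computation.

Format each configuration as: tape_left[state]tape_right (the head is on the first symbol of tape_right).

Transitions applied:
Step 1: δ(r0, a) = (r1, a, R)
Step 2: δ(r1, a) = (rR, a, R)

The first 3 configurations are:
[r0]aabbbb ⊢ a[r1]abbbb ⊢ aa[rR]bbbb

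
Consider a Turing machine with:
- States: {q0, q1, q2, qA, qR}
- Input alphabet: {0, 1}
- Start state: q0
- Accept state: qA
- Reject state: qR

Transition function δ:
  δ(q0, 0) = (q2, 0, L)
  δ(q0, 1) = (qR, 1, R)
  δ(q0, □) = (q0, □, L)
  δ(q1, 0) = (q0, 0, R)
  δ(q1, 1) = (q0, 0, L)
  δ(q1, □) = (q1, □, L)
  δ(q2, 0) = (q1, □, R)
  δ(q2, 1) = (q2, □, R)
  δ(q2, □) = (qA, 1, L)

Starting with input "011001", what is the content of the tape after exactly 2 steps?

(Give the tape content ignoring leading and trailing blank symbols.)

Execution trace:
Initial: [q0]011001
Step 1: δ(q0, 0) = (q2, 0, L) → [q2]□011001
Step 2: δ(q2, □) = (qA, 1, L) → [qA]□1011001

The machine reaches the accept state qA and halts.

After 2 steps, the tape (ignoring leading/trailing blanks) is: 1011001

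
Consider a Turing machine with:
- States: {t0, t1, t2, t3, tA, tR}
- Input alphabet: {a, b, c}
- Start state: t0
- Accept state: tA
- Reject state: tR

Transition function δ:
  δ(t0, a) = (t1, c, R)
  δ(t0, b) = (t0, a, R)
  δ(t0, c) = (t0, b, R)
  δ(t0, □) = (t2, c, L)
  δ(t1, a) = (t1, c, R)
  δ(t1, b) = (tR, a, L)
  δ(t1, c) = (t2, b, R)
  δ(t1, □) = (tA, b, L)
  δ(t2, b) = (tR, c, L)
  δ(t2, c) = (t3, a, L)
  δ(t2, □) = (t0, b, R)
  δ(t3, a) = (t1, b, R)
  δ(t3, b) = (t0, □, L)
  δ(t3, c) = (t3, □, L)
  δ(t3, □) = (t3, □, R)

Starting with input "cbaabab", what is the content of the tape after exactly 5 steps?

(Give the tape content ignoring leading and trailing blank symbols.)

Execution trace:
Initial: [t0]cbaabab
Step 1: δ(t0, c) = (t0, b, R) → b[t0]baabab
Step 2: δ(t0, b) = (t0, a, R) → ba[t0]aabab
Step 3: δ(t0, a) = (t1, c, R) → bac[t1]abab
Step 4: δ(t1, a) = (t1, c, R) → bacc[t1]bab
Step 5: δ(t1, b) = (tR, a, L) → bac[tR]caab

The machine reaches the reject state tR and halts.

After 5 steps, the tape (ignoring leading/trailing blanks) is: baccaab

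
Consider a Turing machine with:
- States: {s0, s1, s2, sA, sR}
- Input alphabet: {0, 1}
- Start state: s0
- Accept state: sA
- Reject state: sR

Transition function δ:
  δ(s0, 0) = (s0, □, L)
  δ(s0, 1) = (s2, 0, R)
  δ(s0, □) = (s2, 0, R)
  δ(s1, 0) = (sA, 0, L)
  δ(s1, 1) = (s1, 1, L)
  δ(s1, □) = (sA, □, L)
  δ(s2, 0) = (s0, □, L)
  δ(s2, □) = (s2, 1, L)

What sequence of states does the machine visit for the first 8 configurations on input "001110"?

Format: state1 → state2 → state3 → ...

Execution trace:
Initial: [s0]001110
Step 1: δ(s0, 0) = (s0, □, L) → [s0]□□01110
Step 2: δ(s0, □) = (s2, 0, R) → 0[s2]□01110
Step 3: δ(s2, □) = (s2, 1, L) → [s2]0101110
Step 4: δ(s2, 0) = (s0, □, L) → [s0]□□101110
Step 5: δ(s0, □) = (s2, 0, R) → 0[s2]□101110
Step 6: δ(s2, □) = (s2, 1, L) → [s2]01101110
Step 7: δ(s2, 0) = (s0, □, L) → [s0]□□1101110

State sequence: s0 → s0 → s2 → s2 → s0 → s2 → s2 → s0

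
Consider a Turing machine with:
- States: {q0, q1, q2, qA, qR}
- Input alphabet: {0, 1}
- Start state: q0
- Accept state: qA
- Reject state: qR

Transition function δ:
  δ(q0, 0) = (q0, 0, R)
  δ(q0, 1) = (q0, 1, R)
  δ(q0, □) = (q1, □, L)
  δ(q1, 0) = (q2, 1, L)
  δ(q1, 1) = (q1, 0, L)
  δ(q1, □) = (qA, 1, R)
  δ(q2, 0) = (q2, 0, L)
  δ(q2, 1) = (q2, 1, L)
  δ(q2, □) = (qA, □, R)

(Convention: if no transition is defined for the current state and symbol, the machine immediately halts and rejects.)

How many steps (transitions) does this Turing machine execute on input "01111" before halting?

Execution trace:
Initial: [q0]01111
Step 1: δ(q0, 0) = (q0, 0, R) → 0[q0]1111
Step 2: δ(q0, 1) = (q0, 1, R) → 01[q0]111
Step 3: δ(q0, 1) = (q0, 1, R) → 011[q0]11
Step 4: δ(q0, 1) = (q0, 1, R) → 0111[q0]1
Step 5: δ(q0, 1) = (q0, 1, R) → 01111[q0]□
Step 6: δ(q0, □) = (q1, □, L) → 0111[q1]1□
Step 7: δ(q1, 1) = (q1, 0, L) → 011[q1]10□
Step 8: δ(q1, 1) = (q1, 0, L) → 01[q1]100□
Step 9: δ(q1, 1) = (q1, 0, L) → 0[q1]1000□
Step 10: δ(q1, 1) = (q1, 0, L) → [q1]00000□
Step 11: δ(q1, 0) = (q2, 1, L) → [q2]□10000□
Step 12: δ(q2, □) = (qA, □, R) → □[qA]10000□

The machine reaches the accept state qA and halts.

The machine executed 12 steps before halting.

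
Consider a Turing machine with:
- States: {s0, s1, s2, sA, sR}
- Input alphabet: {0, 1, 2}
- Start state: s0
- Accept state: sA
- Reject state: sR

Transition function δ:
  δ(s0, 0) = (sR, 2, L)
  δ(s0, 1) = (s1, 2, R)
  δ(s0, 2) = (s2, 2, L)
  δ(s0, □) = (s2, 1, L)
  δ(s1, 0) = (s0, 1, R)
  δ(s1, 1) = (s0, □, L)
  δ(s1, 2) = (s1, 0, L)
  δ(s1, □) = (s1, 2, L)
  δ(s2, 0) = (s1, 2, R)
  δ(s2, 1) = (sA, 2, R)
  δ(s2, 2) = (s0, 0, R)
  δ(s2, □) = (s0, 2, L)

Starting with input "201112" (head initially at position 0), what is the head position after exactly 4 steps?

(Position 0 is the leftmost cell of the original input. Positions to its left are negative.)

Execution trace (head position shown):
Step 0: [s0]201112  (head at position 0)
Step 1: move left → [s2]□201112  (head at position -1)
Step 2: move left → [s0]□2201112  (head at position -2)
Step 3: move left → [s2]□12201112  (head at position -3)
Step 4: move left → [s0]□212201112  (head at position -4)

After 4 steps, the head is at position -4.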